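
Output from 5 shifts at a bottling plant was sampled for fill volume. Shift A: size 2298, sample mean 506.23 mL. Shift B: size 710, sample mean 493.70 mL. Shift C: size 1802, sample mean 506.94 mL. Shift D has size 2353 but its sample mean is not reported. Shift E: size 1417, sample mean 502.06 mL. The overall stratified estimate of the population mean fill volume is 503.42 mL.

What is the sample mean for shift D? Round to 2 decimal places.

501.73

Σ Nₕx̄ₕ = N·μ, so 2353·x̄_D = 8580·503.42 − (2298·506.23 + 710·493.70 + 1802·506.94 + 1417·502.06).
= 4319343.6 − 3138768.44 = 1180575.16.
x̄_D = 1180575.16 / 2353 = 501.7319... → 501.73.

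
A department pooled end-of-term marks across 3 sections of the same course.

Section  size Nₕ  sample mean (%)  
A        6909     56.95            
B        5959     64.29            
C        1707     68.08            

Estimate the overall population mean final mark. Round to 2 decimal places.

61.25

N = 6909 + 5959 + 1707 = 14575.
The stratified mean weights each stratum mean by its population share Nₕ/N.
Σ Nₕx̄ₕ = 6909·56.95 + 5959·64.29 + 1707·68.08 = 393467.55 + 383104.11 + 116212.56 = 892784.22.
Divide by N: 892784.22 / 14575 = 61.2545... → 61.25.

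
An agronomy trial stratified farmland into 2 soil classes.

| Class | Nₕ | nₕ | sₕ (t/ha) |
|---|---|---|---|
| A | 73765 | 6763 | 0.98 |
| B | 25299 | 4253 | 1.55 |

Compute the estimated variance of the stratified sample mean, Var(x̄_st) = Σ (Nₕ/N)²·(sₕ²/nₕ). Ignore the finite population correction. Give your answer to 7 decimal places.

0.0001156

N = 99064. Term for each stratum: Wₕ²sₕ²/nₕ.
Var(x̄_st) = 0.0000787375 + 0.0000368420 = 0.0001155795 → 0.0001156.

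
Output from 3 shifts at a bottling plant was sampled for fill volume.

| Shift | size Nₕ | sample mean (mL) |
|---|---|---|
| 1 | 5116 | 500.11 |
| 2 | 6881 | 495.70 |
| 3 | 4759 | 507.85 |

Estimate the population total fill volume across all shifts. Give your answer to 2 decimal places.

8386332.61

1: 5116·500.11 = 2558562.76
2: 6881·495.70 = 3410911.7
3: 4759·507.85 = 2416858.15
τ̂ = Σ Nₕx̄ₕ = 8386332.61.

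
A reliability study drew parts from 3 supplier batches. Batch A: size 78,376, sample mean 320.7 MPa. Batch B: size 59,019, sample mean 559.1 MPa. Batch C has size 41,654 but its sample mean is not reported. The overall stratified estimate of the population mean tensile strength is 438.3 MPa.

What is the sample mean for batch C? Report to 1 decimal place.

488.4

N = 78376 + 59019 + 41654 = 179049.
Overall total = μ·N = 438.3·179049 = 78477176.7.
Subtract the known strata: 78376·320.7 + 59019·559.1 = 58132706.1.
Remaining total for batch C: 78477176.7 − 58132706.1 = 20344470.6.
Divide by its size: 20344470.6 / 41654 = 488.416... → 488.4.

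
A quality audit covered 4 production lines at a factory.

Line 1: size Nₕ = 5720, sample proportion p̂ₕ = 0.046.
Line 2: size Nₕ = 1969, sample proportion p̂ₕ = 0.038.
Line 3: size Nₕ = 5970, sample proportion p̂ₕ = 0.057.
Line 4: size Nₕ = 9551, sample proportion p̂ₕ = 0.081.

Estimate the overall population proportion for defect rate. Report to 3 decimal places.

0.063

N = 5720 + 1969 + 5970 + 9551 = 23210.
Overall proportion = Σ (Nₕ/N)·p̂ₕ.
Σ Nₕp̂ₕ = 263.12 + 74.822 + 340.29 + 773.631 = 1451.863.
1451.863 / 23210 = 0.06255... → 0.063.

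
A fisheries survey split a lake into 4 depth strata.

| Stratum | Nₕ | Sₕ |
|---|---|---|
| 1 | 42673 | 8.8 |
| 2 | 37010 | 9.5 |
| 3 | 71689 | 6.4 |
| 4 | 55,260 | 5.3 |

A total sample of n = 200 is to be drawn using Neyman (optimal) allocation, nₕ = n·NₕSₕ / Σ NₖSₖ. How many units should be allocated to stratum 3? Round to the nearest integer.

1: NₕSₕ = 42673·8.8 = 375522.4
2: NₕSₕ = 37010·9.5 = 351595
3: NₕSₕ = 71689·6.4 = 458809.6
4: NₕSₕ = 55260·5.3 = 292878
Σ NₕSₕ = 1478805.
n_3 = 200·458809.6/1478805 = 62.051... → 62.

62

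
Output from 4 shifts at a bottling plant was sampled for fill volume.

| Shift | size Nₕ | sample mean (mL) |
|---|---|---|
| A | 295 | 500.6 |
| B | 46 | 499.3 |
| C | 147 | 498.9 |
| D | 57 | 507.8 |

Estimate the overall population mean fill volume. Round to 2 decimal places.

x̄_st = (Σ Nₕx̄ₕ) / (Σ Nₕ) = (295·500.6 + 46·499.3 + 147·498.9 + 57·507.8) / 545
= 272927.7 / 545 = 500.7848... → 500.78.

500.78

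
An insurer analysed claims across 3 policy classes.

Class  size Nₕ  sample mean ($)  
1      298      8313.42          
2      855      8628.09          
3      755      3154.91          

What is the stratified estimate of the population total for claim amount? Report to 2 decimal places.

Population total = Σ Nₕ·x̄ₕ (each stratum's size times its mean).
298·8313.42 + 855·8628.09 + 755·3154.91 = 2477399.16 + 7377016.95 + 2381957.05 = 12236373.16.

12236373.16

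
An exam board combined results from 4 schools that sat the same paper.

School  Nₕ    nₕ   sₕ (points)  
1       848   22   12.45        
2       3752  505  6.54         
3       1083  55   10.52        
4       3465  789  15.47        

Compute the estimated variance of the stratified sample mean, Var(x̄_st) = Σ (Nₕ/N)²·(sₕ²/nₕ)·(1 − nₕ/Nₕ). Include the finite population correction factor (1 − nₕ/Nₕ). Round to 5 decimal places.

0.13168

N = 9148; Wₕ = Nₕ/N.
school 1: (848/9148)²·12.45²/22·(1 − 22/848) = 0.05897115
school 2: (3752/9148)²·6.54²/505·(1 − 505/3752) = 0.01232983
school 3: (1083/9148)²·10.52²/55·(1 − 55/1083) = 0.02676936
school 4: (3465/9148)²·15.47²/789·(1 − 789/3465) = 0.03360784
Sum = 0.13167819 → 0.13168.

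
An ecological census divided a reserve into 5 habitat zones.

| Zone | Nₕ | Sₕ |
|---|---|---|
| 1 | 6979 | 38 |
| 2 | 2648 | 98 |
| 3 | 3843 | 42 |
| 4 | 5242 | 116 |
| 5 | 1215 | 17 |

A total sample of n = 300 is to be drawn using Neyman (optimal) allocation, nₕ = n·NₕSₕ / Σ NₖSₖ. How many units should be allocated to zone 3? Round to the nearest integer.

37

Σ NₕSₕ = 6979·38 + 2648·98 + 3843·42 + 5242·116 + 1215·17 = 1314839.
Share for 3: 161406/1314839 = 0.12276.
n_3 = 300 × 0.12276 = 36.827... → 37.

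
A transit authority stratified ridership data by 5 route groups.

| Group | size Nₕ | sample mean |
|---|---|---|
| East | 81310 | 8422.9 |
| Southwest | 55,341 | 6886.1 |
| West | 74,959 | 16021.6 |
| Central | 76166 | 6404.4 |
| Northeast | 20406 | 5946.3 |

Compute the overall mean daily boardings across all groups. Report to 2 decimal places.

x̄_st = (Σ Nₕx̄ₕ) / (Σ Nₕ) = (81310·8422.9 + 55341·6886.1 + 74959·16021.6 + 76166·6404.4 + 20406·5946.3) / 308182
= 2876050501.7 / 308182 = 9332.3118... → 9332.31.

9332.31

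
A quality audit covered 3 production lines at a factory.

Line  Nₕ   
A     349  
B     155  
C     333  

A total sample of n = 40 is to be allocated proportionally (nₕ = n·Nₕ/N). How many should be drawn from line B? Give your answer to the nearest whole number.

Share of line B = 155/837 = 0.18519.
Allocate 40 × 0.18519 = 7.407... → 7.

7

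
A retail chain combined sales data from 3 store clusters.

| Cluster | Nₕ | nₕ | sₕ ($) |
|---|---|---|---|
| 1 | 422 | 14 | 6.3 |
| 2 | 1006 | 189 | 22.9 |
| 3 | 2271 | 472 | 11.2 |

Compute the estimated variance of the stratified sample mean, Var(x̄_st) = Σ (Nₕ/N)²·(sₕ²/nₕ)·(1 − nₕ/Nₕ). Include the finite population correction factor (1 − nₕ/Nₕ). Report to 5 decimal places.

N = 3699. Term for each stratum: Wₕ²sₕ²/nₕ·(1−nₕ/Nₕ).
Var(x̄_st) = 0.03567443 + 0.16667119 + 0.07935489 = 0.28170051 → 0.28170.

0.28170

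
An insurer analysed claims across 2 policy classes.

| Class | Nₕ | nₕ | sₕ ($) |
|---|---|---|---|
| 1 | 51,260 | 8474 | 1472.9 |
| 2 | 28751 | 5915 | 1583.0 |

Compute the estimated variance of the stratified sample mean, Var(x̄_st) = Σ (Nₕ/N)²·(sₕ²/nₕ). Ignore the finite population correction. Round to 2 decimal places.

159.78

N = 80011; Wₕ = Nₕ/N.
class 1: (51260/80011)²·1472.9²/8474 = 105.07899
class 2: (28751/80011)²·1583.0²/5915 = 54.70331
Sum = 159.78229 → 159.78.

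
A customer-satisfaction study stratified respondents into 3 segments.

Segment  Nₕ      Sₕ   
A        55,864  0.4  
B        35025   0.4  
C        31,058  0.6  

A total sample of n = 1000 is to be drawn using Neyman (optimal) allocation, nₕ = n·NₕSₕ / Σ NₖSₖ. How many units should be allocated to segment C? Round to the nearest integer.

Σ NₕSₕ = 55864·0.4 + 35025·0.4 + 31058·0.6 = 54990.4.
Share for C: 18634.8/54990.4 = 0.33887.
n_C = 1000 × 0.33887 = 338.874... → 339.

339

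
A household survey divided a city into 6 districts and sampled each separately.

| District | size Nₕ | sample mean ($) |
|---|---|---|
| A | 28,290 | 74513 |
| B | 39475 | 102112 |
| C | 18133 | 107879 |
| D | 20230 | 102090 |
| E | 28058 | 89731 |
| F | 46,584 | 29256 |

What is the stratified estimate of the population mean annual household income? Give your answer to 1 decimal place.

x̄_st = (Σ Nₕx̄ₕ) / (Σ Nₕ) = (28290·74513 + 39475·102112 + 18133·107879 + 20230·102090 + 28058·89731 + 46584·29256) / 180770
= 14040828479 / 180770 = 77672.338... → 77672.3.

77672.3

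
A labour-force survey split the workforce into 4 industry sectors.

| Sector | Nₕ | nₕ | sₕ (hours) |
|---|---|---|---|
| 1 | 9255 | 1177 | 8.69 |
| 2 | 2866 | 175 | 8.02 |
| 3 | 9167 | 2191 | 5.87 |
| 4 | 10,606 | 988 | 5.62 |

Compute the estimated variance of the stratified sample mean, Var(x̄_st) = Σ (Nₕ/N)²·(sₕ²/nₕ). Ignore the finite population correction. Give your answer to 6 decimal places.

0.013205

N = 31894; Wₕ = Nₕ/N.
sector 1: (9255/31894)²·8.69²/1177 = 0.005402540
sector 2: (2866/31894)²·8.02²/175 = 0.002967871
sector 3: (9167/31894)²·5.87²/2191 = 0.001299183
sector 4: (10606/31894)²·5.62²/988 = 0.003535094
Sum = 0.013204688 → 0.013205.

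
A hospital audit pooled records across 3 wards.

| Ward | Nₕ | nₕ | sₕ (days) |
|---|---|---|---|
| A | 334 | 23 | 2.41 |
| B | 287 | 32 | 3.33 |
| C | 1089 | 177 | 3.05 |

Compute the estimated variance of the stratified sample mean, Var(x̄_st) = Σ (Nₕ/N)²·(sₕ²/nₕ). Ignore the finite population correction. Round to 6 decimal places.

N = 1710; Wₕ = Nₕ/N.
ward A: (334/1710)²·2.41²/23 = 0.009634007
ward B: (287/1710)²·3.33²/32 = 0.009761354
ward C: (1089/1710)²·3.05²/177 = 0.021315226
Sum = 0.040710588 → 0.040711.

0.040711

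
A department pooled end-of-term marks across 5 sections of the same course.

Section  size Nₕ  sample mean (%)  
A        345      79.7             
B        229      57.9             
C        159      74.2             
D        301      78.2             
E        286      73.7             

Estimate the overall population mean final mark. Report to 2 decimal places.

N = 1320; weights Wₕ = Nₕ/N = (0.2614, 0.1735, 0.1205, 0.2280, 0.2167).
x̄_st = Σ Wₕ·x̄ₕ = 0.2614·79.7 + 0.1735·57.9 + 0.1205·74.2 + 0.2280·78.2 + 0.2167·73.7 ≈ 73.6135...
→ 73.61.

73.61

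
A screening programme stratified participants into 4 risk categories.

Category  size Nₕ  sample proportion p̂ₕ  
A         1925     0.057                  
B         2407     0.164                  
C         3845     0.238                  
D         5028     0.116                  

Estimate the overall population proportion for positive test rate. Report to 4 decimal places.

N = 1925 + 2407 + 3845 + 5028 = 13205.
Overall proportion = Σ (Nₕ/N)·p̂ₕ.
Σ Nₕp̂ₕ = 109.725 + 394.748 + 915.11 + 583.248 = 2002.831.
2002.831 / 13205 = 0.151672... → 0.1517.

0.1517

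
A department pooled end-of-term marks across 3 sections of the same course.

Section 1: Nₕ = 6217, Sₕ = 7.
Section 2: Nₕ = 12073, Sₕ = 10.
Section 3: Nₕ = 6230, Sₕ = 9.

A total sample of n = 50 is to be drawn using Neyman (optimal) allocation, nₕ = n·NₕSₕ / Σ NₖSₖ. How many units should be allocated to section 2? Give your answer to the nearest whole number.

Σ NₕSₕ = 6217·7 + 12073·10 + 6230·9 = 220319.
Share for 2: 120730/220319 = 0.54798.
n_2 = 50 × 0.54798 = 27.399... → 27.

27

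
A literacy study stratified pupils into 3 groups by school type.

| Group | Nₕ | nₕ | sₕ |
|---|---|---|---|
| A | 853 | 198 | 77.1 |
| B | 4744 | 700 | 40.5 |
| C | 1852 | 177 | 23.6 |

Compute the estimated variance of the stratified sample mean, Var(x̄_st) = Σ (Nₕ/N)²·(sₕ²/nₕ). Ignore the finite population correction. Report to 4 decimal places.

1.5386

N = 7449; Wₕ = Nₕ/N.
group A: (853/7449)²·77.1²/198 = 0.3936821
group B: (4744/7449)²·40.5²/700 = 0.9503978
group C: (1852/7449)²·23.6²/177 = 0.1945077
Sum = 1.5385876 → 1.5386.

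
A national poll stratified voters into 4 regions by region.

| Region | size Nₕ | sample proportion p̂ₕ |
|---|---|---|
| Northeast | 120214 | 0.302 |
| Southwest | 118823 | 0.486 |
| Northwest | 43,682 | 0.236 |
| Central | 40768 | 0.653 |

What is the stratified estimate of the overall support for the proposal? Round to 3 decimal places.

0.405

Wₕ = Nₕ/N with N = 323487: 0.3716, 0.3673, 0.1350, 0.1260.
p̂_st = 0.3716·0.302 + 0.3673·0.486 + 0.1350·0.236 + 0.1260·0.653 ≈ 0.40491... → 0.405.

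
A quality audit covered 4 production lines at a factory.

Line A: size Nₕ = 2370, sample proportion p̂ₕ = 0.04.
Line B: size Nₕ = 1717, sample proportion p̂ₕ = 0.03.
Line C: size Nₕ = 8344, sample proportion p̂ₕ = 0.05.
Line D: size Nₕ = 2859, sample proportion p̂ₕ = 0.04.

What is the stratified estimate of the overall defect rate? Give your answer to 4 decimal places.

0.0443

N = 2370 + 1717 + 8344 + 2859 = 15290.
Overall proportion = Σ (Nₕ/N)·p̂ₕ.
Σ Nₕp̂ₕ = 94.8 + 51.51 + 417.2 + 114.36 = 677.87.
677.87 / 15290 = 0.044334... → 0.0443.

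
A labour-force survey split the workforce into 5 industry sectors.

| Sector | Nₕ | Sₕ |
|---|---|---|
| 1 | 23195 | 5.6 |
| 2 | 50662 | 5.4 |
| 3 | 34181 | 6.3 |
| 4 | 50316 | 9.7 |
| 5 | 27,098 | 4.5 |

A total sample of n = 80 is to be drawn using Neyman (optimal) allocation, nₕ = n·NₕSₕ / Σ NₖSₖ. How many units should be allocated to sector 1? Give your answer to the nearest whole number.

8

1: NₕSₕ = 23195·5.6 = 129892
2: NₕSₕ = 50662·5.4 = 273574.8
3: NₕSₕ = 34181·6.3 = 215340.3
4: NₕSₕ = 50316·9.7 = 488065.2
5: NₕSₕ = 27098·4.5 = 121941
Σ NₕSₕ = 1228813.3.
n_1 = 80·129892/1228813.3 = 8.456... → 8.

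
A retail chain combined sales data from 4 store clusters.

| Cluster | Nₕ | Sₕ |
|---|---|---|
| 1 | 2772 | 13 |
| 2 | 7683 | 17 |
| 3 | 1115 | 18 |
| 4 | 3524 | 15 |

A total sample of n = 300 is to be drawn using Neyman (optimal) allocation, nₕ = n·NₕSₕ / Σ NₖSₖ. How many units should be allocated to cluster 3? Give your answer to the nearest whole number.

Σ NₕSₕ = 2772·13 + 7683·17 + 1115·18 + 3524·15 = 239577.
Share for 3: 20070/239577 = 0.08377.
n_3 = 300 × 0.08377 = 25.132... → 25.

25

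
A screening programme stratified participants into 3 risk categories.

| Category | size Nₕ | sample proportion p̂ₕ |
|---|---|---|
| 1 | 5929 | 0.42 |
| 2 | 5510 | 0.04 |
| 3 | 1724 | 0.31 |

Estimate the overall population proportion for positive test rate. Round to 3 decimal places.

0.247

Wₕ = Nₕ/N with N = 13163: 0.4504, 0.4186, 0.1310.
p̂_st = 0.4504·0.42 + 0.4186·0.04 + 0.1310·0.31 ≈ 0.24653... → 0.247.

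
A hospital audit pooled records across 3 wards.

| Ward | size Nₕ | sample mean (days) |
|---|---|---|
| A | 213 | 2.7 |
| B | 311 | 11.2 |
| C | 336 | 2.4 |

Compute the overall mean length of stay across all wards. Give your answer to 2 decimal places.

N = 213 + 311 + 336 = 860.
Overall mean = Σ (Nₕ/N)·x̄ₕ — weight by population share, not a simple average.
Σ Nₕx̄ₕ = 213·2.7 + 311·11.2 + 336·2.4 = 575.1 + 3483.2 + 806.4 = 4864.7.
Divide by N: 4864.7 / 860 = 5.6566... → 5.66.

5.66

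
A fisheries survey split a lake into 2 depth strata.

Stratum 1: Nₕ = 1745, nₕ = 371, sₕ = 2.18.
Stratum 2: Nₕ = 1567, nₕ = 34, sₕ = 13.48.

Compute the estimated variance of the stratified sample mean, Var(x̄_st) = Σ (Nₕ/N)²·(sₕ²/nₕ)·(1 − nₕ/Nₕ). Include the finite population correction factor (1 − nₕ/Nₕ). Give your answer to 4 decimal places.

1.1732

N = 3312; Wₕ = Nₕ/N.
stratum 1: (1745/3312)²·2.18²/371·(1 − 371/1745) = 0.0027999
stratum 2: (1567/3312)²·13.48²/34·(1 − 34/1567) = 1.1703920
Sum = 1.1731919 → 1.1732.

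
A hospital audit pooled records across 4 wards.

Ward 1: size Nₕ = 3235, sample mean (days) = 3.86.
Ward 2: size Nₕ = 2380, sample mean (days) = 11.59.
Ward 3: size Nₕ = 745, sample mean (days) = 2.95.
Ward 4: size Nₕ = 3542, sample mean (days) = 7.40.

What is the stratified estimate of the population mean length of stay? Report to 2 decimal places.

6.92

N = 9902; weights Wₕ = Nₕ/N = (0.3267, 0.2404, 0.0752, 0.3577).
x̄_st = Σ Wₕ·x̄ₕ = 0.3267·3.86 + 0.2404·11.59 + 0.0752·2.95 + 0.3577·7.40 ≈ 6.9158...
→ 6.92.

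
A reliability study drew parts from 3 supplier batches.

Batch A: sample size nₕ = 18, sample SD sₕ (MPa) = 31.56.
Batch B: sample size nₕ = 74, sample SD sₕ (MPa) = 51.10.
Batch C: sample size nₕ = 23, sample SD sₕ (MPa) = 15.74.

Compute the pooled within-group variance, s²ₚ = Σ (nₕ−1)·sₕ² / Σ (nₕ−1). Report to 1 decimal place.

1901.8

Degrees of freedom: 17 + 73 + 22 = 112.
Σ(nₕ−1)sₕ² = 17·996.0336 + 73·2611.21 + 22·247.7476 = 213001.3484.
s²ₚ = 213001.3484 / 112 = 1901.798... → 1901.8.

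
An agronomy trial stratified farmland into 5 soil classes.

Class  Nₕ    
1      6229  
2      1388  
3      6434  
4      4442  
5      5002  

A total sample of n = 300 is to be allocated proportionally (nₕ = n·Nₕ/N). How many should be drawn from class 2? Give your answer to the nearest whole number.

18

N = 6229 + 1388 + 6434 + 4442 + 5002 = 23495.
n_2 = 300·1388/23495 = 17.723... → 18.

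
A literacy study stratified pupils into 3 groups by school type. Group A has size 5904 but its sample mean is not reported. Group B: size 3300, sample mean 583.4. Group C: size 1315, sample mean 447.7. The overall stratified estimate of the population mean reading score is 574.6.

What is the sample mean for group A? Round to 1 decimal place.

N = 5904 + 3300 + 1315 = 10519.
Overall total = μ·N = 574.6·10519 = 6044217.4.
Subtract the known strata: 3300·583.4 + 1315·447.7 = 2513945.5.
Remaining total for group A: 6044217.4 − 2513945.5 = 3530271.9.
Divide by its size: 3530271.9 / 5904 = 597.946... → 597.9.

597.9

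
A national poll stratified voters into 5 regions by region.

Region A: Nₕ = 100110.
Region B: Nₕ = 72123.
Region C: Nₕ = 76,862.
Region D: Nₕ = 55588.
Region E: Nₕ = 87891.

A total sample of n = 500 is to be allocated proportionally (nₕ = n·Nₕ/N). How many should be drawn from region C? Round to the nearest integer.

98

N = 100110 + 72123 + 76862 + 55588 + 87891 = 392574.
n_C = 500·76862/392574 = 97.895... → 98.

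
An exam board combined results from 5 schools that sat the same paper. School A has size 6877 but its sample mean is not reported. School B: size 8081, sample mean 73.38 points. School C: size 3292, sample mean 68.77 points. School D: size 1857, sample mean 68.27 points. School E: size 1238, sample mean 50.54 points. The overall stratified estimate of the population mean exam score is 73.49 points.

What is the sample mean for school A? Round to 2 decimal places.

Σ Nₕx̄ₕ = N·μ, so 6877·x̄_A = 21345·73.49 − (8081·73.38 + 3292·68.77 + 1857·68.27 + 1238·50.54).
= 1568644.05 − 1008720.53 = 559923.52.
x̄_A = 559923.52 / 6877 = 81.4197... → 81.42.

81.42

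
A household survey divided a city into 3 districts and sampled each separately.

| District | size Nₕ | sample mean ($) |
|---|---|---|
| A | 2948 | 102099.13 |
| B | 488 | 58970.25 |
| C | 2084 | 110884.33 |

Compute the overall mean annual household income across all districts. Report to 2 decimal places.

101603.02

x̄_st = (Σ Nₕx̄ₕ) / (Σ Nₕ) = (2948·102099.13 + 488·58970.25 + 2084·110884.33) / 5520
= 560848660.96 / 5520 = 101603.0183... → 101603.02.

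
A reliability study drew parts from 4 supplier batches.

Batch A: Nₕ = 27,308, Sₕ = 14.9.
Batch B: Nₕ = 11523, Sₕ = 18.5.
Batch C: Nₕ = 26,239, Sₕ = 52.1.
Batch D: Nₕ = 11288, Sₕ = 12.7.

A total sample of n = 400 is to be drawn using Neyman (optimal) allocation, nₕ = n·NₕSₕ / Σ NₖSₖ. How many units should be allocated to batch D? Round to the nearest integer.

27

Σ NₕSₕ = 27308·14.9 + 11523·18.5 + 26239·52.1 + 11288·12.7 = 2130474.2.
Share for D: 143357.6/2130474.2 = 0.06729.
n_D = 400 × 0.06729 = 26.916... → 27.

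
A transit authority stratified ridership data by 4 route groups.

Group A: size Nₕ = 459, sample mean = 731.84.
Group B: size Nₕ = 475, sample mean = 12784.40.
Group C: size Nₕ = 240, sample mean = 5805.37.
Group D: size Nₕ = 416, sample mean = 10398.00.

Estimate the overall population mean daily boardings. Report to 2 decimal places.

7627.27

x̄_st = (Σ Nₕx̄ₕ) / (Σ Nₕ) = (459·731.84 + 475·12784.40 + 240·5805.37 + 416·10398.00) / 1590
= 12127361.36 / 1590 = 7627.2713... → 7627.27.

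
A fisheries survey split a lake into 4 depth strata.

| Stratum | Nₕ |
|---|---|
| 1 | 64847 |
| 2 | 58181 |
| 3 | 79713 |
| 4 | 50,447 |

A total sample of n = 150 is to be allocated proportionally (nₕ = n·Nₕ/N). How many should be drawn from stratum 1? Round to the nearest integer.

38

N = 64847 + 58181 + 79713 + 50447 = 253188.
n_1 = 150·64847/253188 = 38.418... → 38.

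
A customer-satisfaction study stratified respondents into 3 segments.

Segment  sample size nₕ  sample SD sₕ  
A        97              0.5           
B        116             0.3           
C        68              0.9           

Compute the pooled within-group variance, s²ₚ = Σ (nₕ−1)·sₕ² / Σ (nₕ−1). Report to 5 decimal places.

Degrees of freedom: 96 + 115 + 67 = 278.
Σ(nₕ−1)sₕ² = 96·0.25 + 115·0.09 + 67·0.81 = 88.62.
s²ₚ = 88.62 / 278 = 0.3187770... → 0.31878.

0.31878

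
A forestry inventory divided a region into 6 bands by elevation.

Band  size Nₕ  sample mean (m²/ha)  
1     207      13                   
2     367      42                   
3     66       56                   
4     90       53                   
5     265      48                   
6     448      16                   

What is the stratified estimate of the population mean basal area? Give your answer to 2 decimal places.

N = 207 + 367 + 66 + 90 + 265 + 448 = 1443.
Weight each subgroup mean by Nₕ/N and sum.
Σ Nₕx̄ₕ = 207·13 + 367·42 + 66·56 + 90·53 + 265·48 + 448·16 = 2691 + 15414 + 3696 + 4770 + 12720 + 7168 = 46459.
Divide by N: 46459 / 1443 = 32.1961... → 32.20.

32.20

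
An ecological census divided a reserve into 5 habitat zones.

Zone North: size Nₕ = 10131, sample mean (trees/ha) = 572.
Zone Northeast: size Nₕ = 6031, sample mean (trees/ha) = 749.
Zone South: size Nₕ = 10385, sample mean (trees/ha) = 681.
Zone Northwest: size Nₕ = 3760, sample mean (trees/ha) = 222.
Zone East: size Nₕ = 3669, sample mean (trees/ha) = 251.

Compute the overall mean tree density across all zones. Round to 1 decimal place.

563.3

N = 10131 + 6031 + 10385 + 3760 + 3669 = 33976.
Weight each subgroup mean by Nₕ/N and sum.
Σ Nₕx̄ₕ = 10131·572 + 6031·749 + 10385·681 + 3760·222 + 3669·251 = 5794932 + 4517219 + 7072185 + 834720 + 920919 = 19139975.
Divide by N: 19139975 / 33976 = 563.338... → 563.3.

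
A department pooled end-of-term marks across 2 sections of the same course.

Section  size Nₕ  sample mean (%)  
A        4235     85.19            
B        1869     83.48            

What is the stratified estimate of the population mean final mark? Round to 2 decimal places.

84.67

N = 4235 + 1869 = 6104.
Overall mean = Σ (Nₕ/N)·x̄ₕ — weight by population share, not a simple average.
Σ Nₕx̄ₕ = 4235·85.19 + 1869·83.48 = 360779.65 + 156024.12 = 516803.77.
Divide by N: 516803.77 / 6104 = 84.6664... → 84.67.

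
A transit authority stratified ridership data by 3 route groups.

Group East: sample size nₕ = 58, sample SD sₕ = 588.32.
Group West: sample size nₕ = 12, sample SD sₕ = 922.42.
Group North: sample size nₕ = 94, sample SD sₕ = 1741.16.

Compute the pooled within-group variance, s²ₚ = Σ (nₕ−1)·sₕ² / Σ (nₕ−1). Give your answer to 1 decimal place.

1931867.4

Degrees of freedom: 57 + 11 + 93 = 161.
Σ(nₕ−1)sₕ² = 57·346120.4224 + 11·850858.6564 + 93·3031638.1456 = 311030656.838.
s²ₚ = 311030656.838 / 161 = 1931867.434... → 1931867.4.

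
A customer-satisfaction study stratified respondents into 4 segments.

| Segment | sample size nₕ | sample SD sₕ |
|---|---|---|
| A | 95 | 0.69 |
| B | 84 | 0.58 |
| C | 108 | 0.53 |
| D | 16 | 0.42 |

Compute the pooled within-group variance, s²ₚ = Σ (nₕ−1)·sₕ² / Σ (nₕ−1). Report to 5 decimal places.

0.35243

Degrees of freedom: 94 + 83 + 107 + 15 = 299.
Σ(nₕ−1)sₕ² = 94·0.4761 + 83·0.3364 + 107·0.2809 + 15·0.1764 = 105.3769.
s²ₚ = 105.3769 / 299 = 0.3524311... → 0.35243.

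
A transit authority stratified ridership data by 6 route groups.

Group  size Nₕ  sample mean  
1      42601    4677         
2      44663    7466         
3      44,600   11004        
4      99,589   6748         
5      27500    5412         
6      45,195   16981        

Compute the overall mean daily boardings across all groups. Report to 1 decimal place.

8587.2

x̄_st = (Σ Nₕx̄ₕ) / (Σ Nₕ) = (42601·4677 + 44663·7466 + 44600·11004 + 99589·6748 + 27500·5412 + 45195·16981) / 304148
= 2611790102 / 304148 = 8587.234... → 8587.2.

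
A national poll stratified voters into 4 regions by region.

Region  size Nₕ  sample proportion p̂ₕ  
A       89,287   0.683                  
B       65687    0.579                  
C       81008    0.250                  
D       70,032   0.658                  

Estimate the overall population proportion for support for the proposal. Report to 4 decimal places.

Wₕ = Nₕ/N with N = 306014: 0.2918, 0.2147, 0.2647, 0.2289.
p̂_st = 0.2918·0.683 + 0.2147·0.579 + 0.2647·0.250 + 0.2289·0.658 ≈ 0.540331... → 0.5403.

0.5403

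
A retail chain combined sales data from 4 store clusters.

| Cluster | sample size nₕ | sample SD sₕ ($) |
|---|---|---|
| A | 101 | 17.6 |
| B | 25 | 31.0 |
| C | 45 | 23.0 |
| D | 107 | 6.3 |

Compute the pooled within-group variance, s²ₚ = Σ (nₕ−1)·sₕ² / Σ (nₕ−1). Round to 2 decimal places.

A: (101−1)·17.6² = 100·309.76 = 30976
B: (25−1)·31.0² = 24·961 = 23064
C: (45−1)·23.0² = 44·529 = 23276
D: (107−1)·6.3² = 106·39.69 = 4207.14
Numerator = 81523.14; denominator = Σ(nₕ−1) = 274.
s²ₚ = 81523.14/274 = 297.5297... → 297.53.

297.53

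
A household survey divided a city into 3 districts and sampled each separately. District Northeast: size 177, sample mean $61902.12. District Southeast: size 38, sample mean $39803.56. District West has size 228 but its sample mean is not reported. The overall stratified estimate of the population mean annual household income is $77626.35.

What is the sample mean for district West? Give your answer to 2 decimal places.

N = 177 + 38 + 228 = 443.
Overall total = μ·N = 77626.35·443 = 34388473.05.
Subtract the known strata: 177·61902.12 + 38·39803.56 = 12469210.52.
Remaining total for district West: 34388473.05 − 12469210.52 = 21919262.53.
Divide by its size: 21919262.53 / 228 = 96137.1164... → 96137.12.

96137.12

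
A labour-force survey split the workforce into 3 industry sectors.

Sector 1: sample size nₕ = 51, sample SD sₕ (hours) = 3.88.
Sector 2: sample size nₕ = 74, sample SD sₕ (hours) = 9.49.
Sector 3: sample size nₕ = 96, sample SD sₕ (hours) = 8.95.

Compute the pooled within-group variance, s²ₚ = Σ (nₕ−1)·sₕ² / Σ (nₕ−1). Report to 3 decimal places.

68.518

1: (51−1)·3.88² = 50·15.0544 = 752.72
2: (74−1)·9.49² = 73·90.0601 = 6574.3873
3: (96−1)·8.95² = 95·80.1025 = 7609.7375
Numerator = 14936.8448; denominator = Σ(nₕ−1) = 218.
s²ₚ = 14936.8448/218 = 68.51764... → 68.518.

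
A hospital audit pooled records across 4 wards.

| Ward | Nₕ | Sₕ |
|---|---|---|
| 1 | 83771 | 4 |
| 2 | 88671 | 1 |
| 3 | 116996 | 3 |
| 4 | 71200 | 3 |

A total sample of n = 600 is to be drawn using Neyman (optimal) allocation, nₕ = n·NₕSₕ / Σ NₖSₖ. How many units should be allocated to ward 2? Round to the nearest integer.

Σ NₕSₕ = 83771·4 + 88671·1 + 116996·3 + 71200·3 = 988343.
Share for 2: 88671/988343 = 0.08972.
n_2 = 600 × 0.08972 = 53.830... → 54.

54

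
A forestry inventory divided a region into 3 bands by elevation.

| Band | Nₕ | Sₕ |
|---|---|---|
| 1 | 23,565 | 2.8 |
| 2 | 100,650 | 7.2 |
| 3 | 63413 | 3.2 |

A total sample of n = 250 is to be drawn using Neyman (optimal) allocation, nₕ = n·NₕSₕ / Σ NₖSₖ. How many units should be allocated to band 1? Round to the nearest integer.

17

1: NₕSₕ = 23565·2.8 = 65982
2: NₕSₕ = 100650·7.2 = 724680
3: NₕSₕ = 63413·3.2 = 202921.6
Σ NₕSₕ = 993583.6.
n_1 = 250·65982/993583.6 = 16.602... → 17.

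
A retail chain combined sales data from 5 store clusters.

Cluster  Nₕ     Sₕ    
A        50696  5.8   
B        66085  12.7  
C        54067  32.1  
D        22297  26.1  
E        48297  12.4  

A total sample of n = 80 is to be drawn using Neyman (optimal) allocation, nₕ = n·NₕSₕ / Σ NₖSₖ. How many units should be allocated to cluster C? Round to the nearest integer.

A: NₕSₕ = 50696·5.8 = 294036.8
B: NₕSₕ = 66085·12.7 = 839279.5
C: NₕSₕ = 54067·32.1 = 1735550.7
D: NₕSₕ = 22297·26.1 = 581951.7
E: NₕSₕ = 48297·12.4 = 598882.8
Σ NₕSₕ = 4049701.5.
n_C = 80·1735550.7/4049701.5 = 34.285... → 34.

34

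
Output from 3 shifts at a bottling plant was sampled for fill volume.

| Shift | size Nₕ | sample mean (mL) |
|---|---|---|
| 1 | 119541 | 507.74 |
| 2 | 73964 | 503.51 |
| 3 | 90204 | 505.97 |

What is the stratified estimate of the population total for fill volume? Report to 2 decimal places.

1: 119541·507.74 = 60695747.34
2: 73964·503.51 = 37241613.64
3: 90204·505.97 = 45640517.88
τ̂ = Σ Nₕx̄ₕ = 143577878.86.

143577878.86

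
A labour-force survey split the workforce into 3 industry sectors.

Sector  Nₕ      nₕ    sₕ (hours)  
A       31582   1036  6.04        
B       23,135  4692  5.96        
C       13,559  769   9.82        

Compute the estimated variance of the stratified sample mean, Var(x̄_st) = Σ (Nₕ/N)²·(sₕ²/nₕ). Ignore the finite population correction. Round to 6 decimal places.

0.013349

N = 68276. Term for each stratum: Wₕ²sₕ²/nₕ.
Var(x̄_st) = 0.007534549 + 0.000869235 + 0.004945564 = 0.013349348 → 0.013349.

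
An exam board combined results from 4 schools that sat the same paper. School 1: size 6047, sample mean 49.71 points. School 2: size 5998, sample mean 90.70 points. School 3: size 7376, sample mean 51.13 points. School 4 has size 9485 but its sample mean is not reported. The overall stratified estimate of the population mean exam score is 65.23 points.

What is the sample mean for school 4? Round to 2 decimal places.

69.98

N = 6047 + 5998 + 7376 + 9485 = 28906.
Overall total = μ·N = 65.23·28906 = 1885538.38.
Subtract the known strata: 6047·49.71 + 5998·90.70 + 7376·51.13 = 1221749.85.
Remaining total for school 4: 1885538.38 − 1221749.85 = 663788.53.
Divide by its size: 663788.53 / 9485 = 69.9830... → 69.98.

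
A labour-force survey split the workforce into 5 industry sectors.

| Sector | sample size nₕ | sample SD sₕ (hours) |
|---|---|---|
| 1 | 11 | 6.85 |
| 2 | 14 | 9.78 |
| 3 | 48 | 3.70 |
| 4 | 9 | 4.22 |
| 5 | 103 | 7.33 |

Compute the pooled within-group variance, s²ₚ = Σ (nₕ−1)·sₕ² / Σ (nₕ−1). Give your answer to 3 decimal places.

44.327

Degrees of freedom: 10 + 13 + 47 + 8 + 102 = 180.
Σ(nₕ−1)sₕ² = 10·46.9225 + 13·95.6484 + 47·13.69 + 8·17.8084 + 102·53.7289 = 7978.8992.
s²ₚ = 7978.8992 / 180 = 44.32722... → 44.327.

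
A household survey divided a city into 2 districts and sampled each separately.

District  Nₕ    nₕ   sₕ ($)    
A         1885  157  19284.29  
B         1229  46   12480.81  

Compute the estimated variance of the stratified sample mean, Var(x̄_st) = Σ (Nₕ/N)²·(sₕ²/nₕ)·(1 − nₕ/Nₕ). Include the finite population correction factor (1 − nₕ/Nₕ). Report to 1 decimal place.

1303379.7

N = 3114; Wₕ = Nₕ/N.
district A: (1885/3114)²·19284.29²/157·(1 − 157/1885) = 795656.3470
district B: (1229/3114)²·12480.81²/46·(1 − 46/1229) = 507723.3337
Sum = 1303379.6807 → 1303379.7.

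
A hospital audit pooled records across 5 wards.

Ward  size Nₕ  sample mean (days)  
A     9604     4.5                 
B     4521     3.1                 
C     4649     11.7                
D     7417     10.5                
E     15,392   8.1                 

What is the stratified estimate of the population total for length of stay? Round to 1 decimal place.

Population total = Σ Nₕ·x̄ₕ (each stratum's size times its mean).
9604·4.5 + 4521·3.1 + 4649·11.7 + 7417·10.5 + 15392·8.1 = 43218 + 14015.1 + 54393.3 + 77878.5 + 124675.2 = 314180.1.

314180.1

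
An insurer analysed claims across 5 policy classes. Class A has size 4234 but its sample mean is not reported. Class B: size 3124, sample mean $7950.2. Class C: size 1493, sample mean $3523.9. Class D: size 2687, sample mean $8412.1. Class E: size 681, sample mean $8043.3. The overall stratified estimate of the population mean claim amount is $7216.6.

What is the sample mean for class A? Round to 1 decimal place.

Σ Nₕx̄ₕ = N·μ, so 4234·x̄_A = 12219·7216.6 − (3124·7950.2 + 1493·3523.9 + 2687·8412.1 + 681·8043.3).
= 88179635.4 − 58178407.5 = 30001227.9.
x̄_A = 30001227.9 / 4234 = 7085.788... → 7085.8.

7085.8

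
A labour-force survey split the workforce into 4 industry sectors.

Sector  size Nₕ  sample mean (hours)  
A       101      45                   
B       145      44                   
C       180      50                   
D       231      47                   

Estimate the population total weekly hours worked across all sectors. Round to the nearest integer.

30782

Estimate total by summing Nₕ·x̄ₕ over strata.
101·45 + 145·44 + 180·50 + 231·47 = 4545 + 6380 + 9000 + 10857 = 30782.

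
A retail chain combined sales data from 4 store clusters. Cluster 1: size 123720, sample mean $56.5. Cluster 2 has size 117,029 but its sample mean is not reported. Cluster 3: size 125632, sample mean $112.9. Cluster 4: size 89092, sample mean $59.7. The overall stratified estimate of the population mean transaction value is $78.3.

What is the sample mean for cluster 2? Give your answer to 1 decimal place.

N = 123720 + 117029 + 125632 + 89092 = 455473.
Overall total = μ·N = 78.3·455473 = 35663535.9.
Subtract the known strata: 123720·56.5 + 125632·112.9 + 89092·59.7 = 26492825.2.
Remaining total for cluster 2: 35663535.9 − 26492825.2 = 9170710.7.
Divide by its size: 9170710.7 / 117029 = 78.363... → 78.4.

78.4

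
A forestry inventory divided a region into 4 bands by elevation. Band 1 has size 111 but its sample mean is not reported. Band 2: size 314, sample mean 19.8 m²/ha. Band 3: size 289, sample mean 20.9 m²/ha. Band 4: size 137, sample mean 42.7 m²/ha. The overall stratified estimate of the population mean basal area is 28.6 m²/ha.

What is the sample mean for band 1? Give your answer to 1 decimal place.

56.1

Σ Nₕx̄ₕ = N·μ, so 111·x̄_1 = 851·28.6 − (314·19.8 + 289·20.9 + 137·42.7).
= 24338.6 − 18107.2 = 6231.4.
x̄_1 = 6231.4 / 111 = 56.139... → 56.1.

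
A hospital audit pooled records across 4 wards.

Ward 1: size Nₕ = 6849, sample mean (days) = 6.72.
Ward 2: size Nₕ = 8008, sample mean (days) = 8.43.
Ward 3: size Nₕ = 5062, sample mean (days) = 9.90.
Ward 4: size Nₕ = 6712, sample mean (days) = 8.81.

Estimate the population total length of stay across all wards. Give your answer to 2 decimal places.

Estimate total by summing Nₕ·x̄ₕ over strata.
6849·6.72 + 8008·8.43 + 5062·9.90 + 6712·8.81 = 46025.28 + 67507.44 + 50113.8 + 59132.72 = 222779.24.

222779.24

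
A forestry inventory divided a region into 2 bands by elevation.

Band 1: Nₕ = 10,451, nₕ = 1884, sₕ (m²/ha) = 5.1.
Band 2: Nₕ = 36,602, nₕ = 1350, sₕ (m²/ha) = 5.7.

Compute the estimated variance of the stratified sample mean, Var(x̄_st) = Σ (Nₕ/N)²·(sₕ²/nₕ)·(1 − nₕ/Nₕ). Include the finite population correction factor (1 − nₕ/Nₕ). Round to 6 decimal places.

N = 47053; Wₕ = Nₕ/N.
band 1: (10451/47053)²·5.1²/1884·(1 − 1884/10451) = 0.000558305
band 2: (36602/47053)²·5.7²/1350·(1 − 1350/36602) = 0.014025872
Sum = 0.014584177 → 0.014584.

0.014584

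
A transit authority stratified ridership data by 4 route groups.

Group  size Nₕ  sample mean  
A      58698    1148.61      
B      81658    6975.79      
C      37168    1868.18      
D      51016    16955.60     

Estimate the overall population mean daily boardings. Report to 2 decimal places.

6876.23

x̄_st = (Σ Nₕx̄ₕ) / (Σ Nₕ) = (58698·1148.61 + 81658·6975.79 + 37168·1868.18 + 51016·16955.60) / 228540
= 1571493573.44 / 228540 = 6876.2299... → 6876.23.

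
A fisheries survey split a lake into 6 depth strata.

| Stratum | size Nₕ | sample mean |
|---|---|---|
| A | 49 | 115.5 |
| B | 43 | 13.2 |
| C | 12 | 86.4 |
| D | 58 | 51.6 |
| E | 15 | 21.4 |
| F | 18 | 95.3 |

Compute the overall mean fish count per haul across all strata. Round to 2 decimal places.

63.04

N = 49 + 43 + 12 + 58 + 15 + 18 = 195.
Overall mean = Σ (Nₕ/N)·x̄ₕ — weight by population share, not a simple average.
Σ Nₕx̄ₕ = 49·115.5 + 43·13.2 + 12·86.4 + 58·51.6 + 15·21.4 + 18·95.3 = 5659.5 + 567.6 + 1036.8 + 2992.8 + 321 + 1715.4 = 12293.1.
Divide by N: 12293.1 / 195 = 63.0415... → 63.04.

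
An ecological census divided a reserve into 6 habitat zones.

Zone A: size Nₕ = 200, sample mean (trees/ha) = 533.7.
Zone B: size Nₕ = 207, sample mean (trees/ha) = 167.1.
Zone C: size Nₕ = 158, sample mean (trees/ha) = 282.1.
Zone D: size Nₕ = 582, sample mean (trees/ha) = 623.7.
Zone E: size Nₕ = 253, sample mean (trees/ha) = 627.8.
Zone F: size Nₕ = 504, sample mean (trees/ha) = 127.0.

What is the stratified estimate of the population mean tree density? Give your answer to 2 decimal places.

x̄_st = (Σ Nₕx̄ₕ) / (Σ Nₕ) = (200·533.7 + 207·167.1 + 158·282.1 + 582·623.7 + 253·627.8 + 504·127.0) / 1904
= 771736.3 / 1904 = 405.3237... → 405.32.

405.32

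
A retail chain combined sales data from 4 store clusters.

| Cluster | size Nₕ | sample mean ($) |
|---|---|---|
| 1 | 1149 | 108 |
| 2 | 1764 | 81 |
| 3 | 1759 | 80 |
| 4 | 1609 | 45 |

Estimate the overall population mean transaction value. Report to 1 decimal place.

76.4

x̄_st = (Σ Nₕx̄ₕ) / (Σ Nₕ) = (1149·108 + 1764·81 + 1759·80 + 1609·45) / 6281
= 480101 / 6281 = 76.437... → 76.4.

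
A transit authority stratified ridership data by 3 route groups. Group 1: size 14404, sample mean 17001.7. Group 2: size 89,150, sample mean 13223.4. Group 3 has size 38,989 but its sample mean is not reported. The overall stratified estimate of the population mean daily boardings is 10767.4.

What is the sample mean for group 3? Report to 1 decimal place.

2848.5

N = 14404 + 89150 + 38989 = 142543.
Overall total = μ·N = 10767.4·142543 = 1534817498.2.
Subtract the known strata: 14404·17001.7 + 89150·13223.4 = 1423758596.8.
Remaining total for group 3: 1534817498.2 − 1423758596.8 = 111058901.4.
Divide by its size: 111058901.4 / 38989 = 2848.468... → 2848.5.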